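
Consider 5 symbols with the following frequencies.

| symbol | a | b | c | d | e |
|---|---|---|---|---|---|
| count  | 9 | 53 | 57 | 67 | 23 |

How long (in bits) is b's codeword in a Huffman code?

Build the tree from the bottom:
a(9) + e(23) → 32
32 + b(53) → 85
c(57) + d(67) → 124
85 + 124 → 209
b sits 2 levels below the root, so its codeword is 2 bits.

2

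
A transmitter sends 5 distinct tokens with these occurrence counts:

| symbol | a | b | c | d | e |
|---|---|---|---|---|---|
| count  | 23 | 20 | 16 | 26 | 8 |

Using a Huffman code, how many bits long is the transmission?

Greedily combine the two least-frequent nodes:
combine e(8), c(16) → 24
combine b(20), a(23) → 43
combine 24, d(26) → 50
combine 43, 50 → 93
Each symbol's bit-cost is frequency × depth; summing gives 210 bits (equivalently 24 + 43 + 50 + 93).

210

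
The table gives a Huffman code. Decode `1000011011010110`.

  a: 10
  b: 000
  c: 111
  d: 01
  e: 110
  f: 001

abeeae

Read left to right; each codeword is recognised as soon as it completes (prefix code):
  10→a | 000→b | 110→e | 110→e | 10→a | 110→e
Decoded message: abeeae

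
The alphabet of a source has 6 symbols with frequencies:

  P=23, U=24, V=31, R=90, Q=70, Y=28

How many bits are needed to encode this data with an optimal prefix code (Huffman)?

Build the Huffman tree bottom-up:
combine P(23), U(24) → 47
combine Y(28), V(31) → 59
combine 47, 59 → 106
combine Q(70), R(90) → 160
combine 106, 160 → 266
Each symbol's bit-cost is frequency × depth; summing gives 638 bits (equivalently 47 + 59 + 106 + 160 + 266).

638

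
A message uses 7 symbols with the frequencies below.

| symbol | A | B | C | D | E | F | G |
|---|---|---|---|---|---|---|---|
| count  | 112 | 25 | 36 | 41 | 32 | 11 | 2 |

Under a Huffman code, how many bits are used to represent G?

Huffman merges, smallest pair first:
merge G(2) and F(11): 13
merge 13 and B(25): 38
merge E(32) and C(36): 68
merge 38 and D(41): 79
merge 68 and 79: 147
merge A(112) and 147: 259
G's leaf is at depth 5, giving a 5-bit codeword.

5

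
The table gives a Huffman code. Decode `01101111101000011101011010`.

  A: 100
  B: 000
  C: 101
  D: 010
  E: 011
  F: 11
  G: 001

EEFCBECED

Read left to right; each codeword is recognised as soon as it completes (prefix code):
  011→E | 011→E | 11→F | 101→C | 000→B | 011→E | 101→C | 011→E | 010→D
Decoded message: EEFCBECED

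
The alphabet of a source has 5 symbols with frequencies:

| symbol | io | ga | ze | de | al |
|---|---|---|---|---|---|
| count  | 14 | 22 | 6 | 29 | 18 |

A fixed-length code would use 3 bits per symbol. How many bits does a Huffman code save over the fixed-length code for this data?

Fixed-length: 3 bits × 89 symbols = 267 bits.
Huffman merges:
combine ze(6), io(14) → 20
combine al(18), 20 → 38
combine ga(22), de(29) → 51
combine 38, 51 → 89
Huffman total = 20 + 38 + 51 + 89 = 198 bits.
Saving = 267 − 198 = 69 bits.

69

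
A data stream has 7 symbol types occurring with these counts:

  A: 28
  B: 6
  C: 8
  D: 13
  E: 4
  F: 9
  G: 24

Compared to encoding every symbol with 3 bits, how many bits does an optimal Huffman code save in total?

42

Fixed-length: 3 bits × 92 symbols = 276 bits.
Huffman merges:
E(4) + B(6) → 10
C(8) + F(9) → 17
10 + D(13) → 23
17 + 23 → 40
G(24) + A(28) → 52
40 + 52 → 92
Huffman total = 10 + 17 + 23 + 40 + 52 + 92 = 234 bits.
Saving = 276 − 234 = 42 bits.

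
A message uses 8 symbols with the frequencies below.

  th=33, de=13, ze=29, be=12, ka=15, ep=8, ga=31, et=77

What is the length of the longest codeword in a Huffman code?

Merge the two lowest-weight nodes at each step:
ep(8) + be(12) → 20
de(13) + ka(15) → 28
20 + 28 → 48
ze(29) + ga(31) → 60
th(33) + 48 → 81
60 + et(77) → 137
81 + 137 → 218
Maximum depth reached is 4.

4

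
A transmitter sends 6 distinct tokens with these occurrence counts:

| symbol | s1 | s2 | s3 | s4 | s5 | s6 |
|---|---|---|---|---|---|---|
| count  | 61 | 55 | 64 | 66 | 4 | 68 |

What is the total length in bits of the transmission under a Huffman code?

Build the Huffman tree bottom-up:
merge s5(4) and s2(55): 59
merge 59 and s1(61): 120
merge s3(64) and s4(66): 130
merge s6(68) and 120: 188
merge 130 and 188: 318
Total encoded bits = sum of merged weights = 59 + 120 + 130 + 188 + 318 = 815.

815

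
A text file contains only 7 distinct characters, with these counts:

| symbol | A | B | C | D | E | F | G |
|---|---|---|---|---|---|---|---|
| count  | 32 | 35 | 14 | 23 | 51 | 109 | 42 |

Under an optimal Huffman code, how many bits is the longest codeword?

4

Merge the two lowest-weight nodes at each step:
merge C(14) and D(23): 37
merge A(32) and B(35): 67
merge 37 and G(42): 79
merge E(51) and 67: 118
merge 79 and F(109): 188
merge 118 and 188: 306
Maximum depth reached is 4.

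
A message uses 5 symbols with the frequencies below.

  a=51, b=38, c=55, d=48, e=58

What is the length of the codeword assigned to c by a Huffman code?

2

Repeatedly merge the two smallest:
combine b(38), d(48) → 86
combine a(51), c(55) → 106
combine e(58), 86 → 144
combine 106, 144 → 250
c sits 2 levels below the root, so its codeword is 2 bits.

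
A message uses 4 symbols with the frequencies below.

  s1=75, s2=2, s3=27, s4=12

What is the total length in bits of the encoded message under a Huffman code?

171

Greedily combine the two least-frequent nodes:
merge s2(2) and s4(12): 14
merge 14 and s3(27): 41
merge 41 and s1(75): 116
Each symbol's bit-cost is frequency × depth; summing gives 171 bits (equivalently 14 + 41 + 116).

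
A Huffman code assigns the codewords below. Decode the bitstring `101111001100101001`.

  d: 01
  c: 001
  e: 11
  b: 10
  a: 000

beecbddc

Read left to right; each codeword is recognised as soon as it completes (prefix code):
  10→b | 11→e | 11→e | 001→c | 10→b | 01→d | 01→d | 001→c
Decoded message: beecbddc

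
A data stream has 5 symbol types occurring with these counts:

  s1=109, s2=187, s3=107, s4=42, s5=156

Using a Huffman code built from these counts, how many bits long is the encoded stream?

1351

Merge the two smallest weights repeatedly:
merge s4(42) and s3(107): 149
merge s1(109) and 149: 258
merge s5(156) and s2(187): 343
merge 258 and 343: 601
Total encoded bits = sum of merged weights = 149 + 258 + 343 + 601 = 1351.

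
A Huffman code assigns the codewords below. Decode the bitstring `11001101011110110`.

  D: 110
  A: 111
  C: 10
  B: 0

Read left to right; each codeword is recognised as soon as it completes (prefix code):
  110→D | 0→B | 110→D | 10→C | 111→A | 10→C | 110→D
Decoded message: DBDCACD

DBDCACD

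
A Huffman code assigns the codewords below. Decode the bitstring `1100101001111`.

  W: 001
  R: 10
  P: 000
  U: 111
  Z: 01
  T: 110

TZZWU

Read left to right; each codeword is recognised as soon as it completes (prefix code):
  110→T | 01→Z | 01→Z | 001→W | 111→U
Decoded message: TZZWU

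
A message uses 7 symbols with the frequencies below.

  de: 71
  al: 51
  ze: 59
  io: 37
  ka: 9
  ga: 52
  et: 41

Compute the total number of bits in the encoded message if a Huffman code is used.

876

Build the Huffman tree bottom-up:
merge ka(9) and io(37): 46
merge et(41) and 46: 87
merge al(51) and ga(52): 103
merge ze(59) and de(71): 130
merge 87 and 103: 190
merge 130 and 190: 320
Each symbol's bit-cost is frequency × depth; summing gives 876 bits (equivalently 46 + 87 + 103 + 130 + 190 + 320).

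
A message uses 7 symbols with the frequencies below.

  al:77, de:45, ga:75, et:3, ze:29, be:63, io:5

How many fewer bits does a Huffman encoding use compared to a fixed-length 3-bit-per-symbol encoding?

Fixed-length: 3 bits × 297 symbols = 891 bits.
Huffman merges:
merge et(3) and io(5): 8
merge 8 and ze(29): 37
merge 37 and de(45): 82
merge be(63) and ga(75): 138
merge al(77) and 82: 159
merge 138 and 159: 297
Huffman total = 8 + 37 + 82 + 138 + 159 + 297 = 721 bits.
Saving = 891 − 721 = 170 bits.

170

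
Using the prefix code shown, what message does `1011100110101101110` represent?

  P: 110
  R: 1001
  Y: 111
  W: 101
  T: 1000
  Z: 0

WPZPWWP

Read left to right; each codeword is recognised as soon as it completes (prefix code):
  101→W | 110→P | 0→Z | 110→P | 101→W | 101→W | 110→P
Decoded message: WPZPWWP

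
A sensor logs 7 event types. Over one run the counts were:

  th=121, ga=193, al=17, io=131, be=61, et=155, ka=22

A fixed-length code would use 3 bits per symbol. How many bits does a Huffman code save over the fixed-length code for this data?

340

Fixed-length: 3 bits × 700 symbols = 2100 bits.
Huffman merges:
merge al(17) and ka(22): 39
merge 39 and be(61): 100
merge 100 and th(121): 221
merge io(131) and et(155): 286
merge ga(193) and 221: 414
merge 286 and 414: 700
Huffman total = 39 + 100 + 221 + 286 + 414 + 700 = 1760 bits.
Saving = 2100 − 1760 = 340 bits.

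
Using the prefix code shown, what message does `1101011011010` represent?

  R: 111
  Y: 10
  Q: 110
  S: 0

Read left to right; each codeword is recognised as soon as it completes (prefix code):
  110→Q | 10→Y | 110→Q | 110→Q | 10→Y
Decoded message: QYQQY

QYQQY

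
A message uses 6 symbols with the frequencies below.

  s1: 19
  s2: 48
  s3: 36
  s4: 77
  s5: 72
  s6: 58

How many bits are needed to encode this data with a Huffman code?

Build the Huffman tree bottom-up:
merge s1(19) and s3(36): 55
merge s2(48) and 55: 103
merge s6(58) and s5(72): 130
merge s4(77) and 103: 180
merge 130 and 180: 310
Total encoded bits = sum of merged weights = 55 + 103 + 130 + 180 + 310 = 778.

778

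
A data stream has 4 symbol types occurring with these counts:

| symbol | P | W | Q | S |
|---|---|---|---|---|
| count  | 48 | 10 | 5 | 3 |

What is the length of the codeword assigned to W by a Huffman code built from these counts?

Build the tree from the bottom:
merge S(3) and Q(5): 8
merge 8 and W(10): 18
merge 18 and P(48): 66
W sits 2 levels below the root, so its codeword is 2 bits.

2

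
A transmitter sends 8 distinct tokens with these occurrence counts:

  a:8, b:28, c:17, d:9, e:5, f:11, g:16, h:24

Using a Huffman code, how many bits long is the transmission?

Build the Huffman tree bottom-up:
combine e(5), a(8) → 13
combine d(9), f(11) → 20
combine 13, g(16) → 29
combine c(17), 20 → 37
combine h(24), b(28) → 52
combine 29, 37 → 66
combine 52, 66 → 118
Total encoded bits = sum of merged weights = 13 + 20 + 29 + 37 + 52 + 66 + 118 = 335.

335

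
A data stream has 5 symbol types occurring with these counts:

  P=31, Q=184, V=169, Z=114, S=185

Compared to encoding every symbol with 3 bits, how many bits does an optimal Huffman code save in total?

538

Fixed-length: 3 bits × 683 symbols = 2049 bits.
Huffman merges:
P(31) + Z(114) → 145
145 + V(169) → 314
Q(184) + S(185) → 369
314 + 369 → 683
Huffman total = 145 + 314 + 369 + 683 = 1511 bits.
Saving = 2049 − 1511 = 538 bits.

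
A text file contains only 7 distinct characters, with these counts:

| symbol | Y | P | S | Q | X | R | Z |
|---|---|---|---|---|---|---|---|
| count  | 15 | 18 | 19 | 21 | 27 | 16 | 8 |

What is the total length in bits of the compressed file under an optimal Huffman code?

Merge the two smallest weights repeatedly:
combine Z(8), Y(15) → 23
combine R(16), P(18) → 34
combine S(19), Q(21) → 40
combine 23, X(27) → 50
combine 34, 40 → 74
combine 50, 74 → 124
The encoded length is the sum of every internal node's weight: 23 + 34 + 40 + 50 + 74 + 124 = 345 bits.

345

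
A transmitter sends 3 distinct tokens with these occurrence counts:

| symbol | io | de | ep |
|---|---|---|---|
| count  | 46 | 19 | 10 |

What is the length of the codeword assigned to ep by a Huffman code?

2

Repeatedly merge the two smallest:
merge ep(10) and de(19): 29
merge 29 and io(46): 75
The subtree containing ep is merged 2 times, so code length = 2.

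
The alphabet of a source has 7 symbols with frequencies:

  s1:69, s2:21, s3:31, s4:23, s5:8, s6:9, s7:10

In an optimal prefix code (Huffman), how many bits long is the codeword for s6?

5

Huffman merges, smallest pair first:
s5(8) + s6(9) → 17
s7(10) + 17 → 27
s2(21) + s4(23) → 44
27 + s3(31) → 58
44 + 58 → 102
s1(69) + 102 → 171
The subtree containing s6 is merged 5 times, so code length = 5.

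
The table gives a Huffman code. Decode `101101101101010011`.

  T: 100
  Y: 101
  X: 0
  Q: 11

Read left to right; each codeword is recognised as soon as it completes (prefix code):
  101→Y | 101→Y | 101→Y | 101→Y | 0→X | 100→T | 11→Q
Decoded message: YYYYXTQ

YYYYXTQ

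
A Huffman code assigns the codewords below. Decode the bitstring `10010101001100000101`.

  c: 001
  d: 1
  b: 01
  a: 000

dcbbcdacb

Read left to right; each codeword is recognised as soon as it completes (prefix code):
  1→d | 001→c | 01→b | 01→b | 001→c | 1→d | 000→a | 001→c | 01→b
Decoded message: dcbbcdacb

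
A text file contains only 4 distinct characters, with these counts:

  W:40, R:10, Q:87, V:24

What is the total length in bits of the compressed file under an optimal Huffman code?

269

Greedily combine the two least-frequent nodes:
merge R(10) and V(24): 34
merge 34 and W(40): 74
merge 74 and Q(87): 161
The encoded length is the sum of every internal node's weight: 34 + 74 + 161 = 269 bits.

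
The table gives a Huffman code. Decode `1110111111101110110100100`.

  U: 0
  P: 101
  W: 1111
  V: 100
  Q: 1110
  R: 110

Read left to right; each codeword is recognised as soon as it completes (prefix code):
  1110→Q | 1111→W | 1110→Q | 1110→Q | 110→R | 100→V | 100→V
Decoded message: QWQQRVV

QWQQRVV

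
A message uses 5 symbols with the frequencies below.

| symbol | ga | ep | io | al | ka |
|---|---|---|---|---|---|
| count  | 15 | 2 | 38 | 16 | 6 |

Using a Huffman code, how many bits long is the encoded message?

147

Merge the two smallest weights repeatedly:
merge ep(2) and ka(6): 8
merge 8 and ga(15): 23
merge al(16) and 23: 39
merge io(38) and 39: 77
Total encoded bits = sum of merged weights = 8 + 23 + 39 + 77 = 147.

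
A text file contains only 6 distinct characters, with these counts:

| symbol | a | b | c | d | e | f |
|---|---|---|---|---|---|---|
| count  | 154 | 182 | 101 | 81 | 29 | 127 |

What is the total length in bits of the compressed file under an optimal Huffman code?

Merge the two smallest weights repeatedly:
merge e(29) and d(81): 110
merge c(101) and 110: 211
merge f(127) and a(154): 281
merge b(182) and 211: 393
merge 281 and 393: 674
The encoded length is the sum of every internal node's weight: 110 + 211 + 281 + 393 + 674 = 1669 bits.

1669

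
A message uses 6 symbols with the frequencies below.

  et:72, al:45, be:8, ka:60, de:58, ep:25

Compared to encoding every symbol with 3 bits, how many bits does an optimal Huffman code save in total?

Fixed-length: 3 bits × 268 symbols = 804 bits.
Huffman merges:
be(8) + ep(25) → 33
33 + al(45) → 78
de(58) + ka(60) → 118
et(72) + 78 → 150
118 + 150 → 268
Huffman total = 33 + 78 + 118 + 150 + 268 = 647 bits.
Saving = 804 − 647 = 157 bits.

157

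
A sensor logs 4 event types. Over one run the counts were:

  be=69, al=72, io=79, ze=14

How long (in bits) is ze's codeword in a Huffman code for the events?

Build the tree from the bottom:
ze(14) + be(69) → 83
al(72) + io(79) → 151
83 + 151 → 234
The subtree containing ze is merged 2 times, so code length = 2.

2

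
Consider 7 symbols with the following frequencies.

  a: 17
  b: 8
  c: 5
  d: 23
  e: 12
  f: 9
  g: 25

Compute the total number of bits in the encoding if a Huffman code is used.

262

Merge the two smallest weights repeatedly:
combine c(5), b(8) → 13
combine f(9), e(12) → 21
combine 13, a(17) → 30
combine 21, d(23) → 44
combine g(25), 30 → 55
combine 44, 55 → 99
Total encoded bits = sum of merged weights = 13 + 21 + 30 + 44 + 55 + 99 = 262.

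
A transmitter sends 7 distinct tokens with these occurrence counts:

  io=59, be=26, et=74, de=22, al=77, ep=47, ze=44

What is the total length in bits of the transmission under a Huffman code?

944

Build the Huffman tree bottom-up:
de(22) + be(26) → 48
ze(44) + ep(47) → 91
48 + io(59) → 107
et(74) + al(77) → 151
91 + 107 → 198
151 + 198 → 349
The encoded length is the sum of every internal node's weight: 48 + 91 + 107 + 151 + 198 + 349 = 944 bits.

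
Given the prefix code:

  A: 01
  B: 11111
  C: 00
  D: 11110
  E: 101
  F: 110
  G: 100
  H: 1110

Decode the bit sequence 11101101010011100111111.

HFECHAB

Read left to right; each codeword is recognised as soon as it completes (prefix code):
  1110→H | 110→F | 101→E | 00→C | 1110→H | 01→A | 11111→B
Decoded message: HFECHAB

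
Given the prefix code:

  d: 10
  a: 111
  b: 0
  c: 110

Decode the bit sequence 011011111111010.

Read left to right; each codeword is recognised as soon as it completes (prefix code):
  0→b | 110→c | 111→a | 111→a | 110→c | 10→d
Decoded message: bcaacd

bcaacd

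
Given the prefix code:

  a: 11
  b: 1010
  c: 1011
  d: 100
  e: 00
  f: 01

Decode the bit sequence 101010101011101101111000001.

bbccfadef

Read left to right; each codeword is recognised as soon as it completes (prefix code):
  1010→b | 1010→b | 1011→c | 1011→c | 01→f | 11→a | 100→d | 00→e | 01→f
Decoded message: bbccfadef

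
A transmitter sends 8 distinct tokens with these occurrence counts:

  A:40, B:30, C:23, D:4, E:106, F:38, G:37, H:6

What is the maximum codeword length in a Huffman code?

6

Merge the two lowest-weight nodes at each step:
D(4) + H(6) → 10
10 + C(23) → 33
B(30) + 33 → 63
G(37) + F(38) → 75
A(40) + 63 → 103
75 + 103 → 178
E(106) + 178 → 284
The rarest symbols sit at the bottom; the longest codeword is 6 bits.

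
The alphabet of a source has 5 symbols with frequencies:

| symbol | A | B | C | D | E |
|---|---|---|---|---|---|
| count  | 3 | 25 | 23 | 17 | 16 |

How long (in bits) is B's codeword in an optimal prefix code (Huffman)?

2

Repeatedly merge the two smallest:
A(3) + E(16) → 19
D(17) + 19 → 36
C(23) + B(25) → 48
36 + 48 → 84
B's leaf is at depth 2, giving a 2-bit codeword.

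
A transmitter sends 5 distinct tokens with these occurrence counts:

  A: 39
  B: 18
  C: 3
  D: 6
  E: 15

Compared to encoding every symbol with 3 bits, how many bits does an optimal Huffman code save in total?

Fixed-length: 3 bits × 81 symbols = 243 bits.
Huffman merges:
merge C(3) and D(6): 9
merge 9 and E(15): 24
merge B(18) and 24: 42
merge A(39) and 42: 81
Huffman total = 9 + 24 + 42 + 81 = 156 bits.
Saving = 243 − 156 = 87 bits.

87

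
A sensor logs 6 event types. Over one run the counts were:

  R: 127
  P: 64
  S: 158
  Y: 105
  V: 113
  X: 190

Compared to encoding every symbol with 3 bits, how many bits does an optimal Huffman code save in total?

348

Fixed-length: 3 bits × 757 symbols = 2271 bits.
Huffman merges:
combine P(64), Y(105) → 169
combine V(113), R(127) → 240
combine S(158), 169 → 327
combine X(190), 240 → 430
combine 327, 430 → 757
Huffman total = 169 + 240 + 327 + 430 + 757 = 1923 bits.
Saving = 2271 − 1923 = 348 bits.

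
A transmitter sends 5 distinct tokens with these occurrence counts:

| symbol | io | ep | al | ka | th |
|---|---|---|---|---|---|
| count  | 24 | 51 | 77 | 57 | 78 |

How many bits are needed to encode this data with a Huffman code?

649

Build the Huffman tree bottom-up:
merge io(24) and ep(51): 75
merge ka(57) and 75: 132
merge al(77) and th(78): 155
merge 132 and 155: 287
Total encoded bits = sum of merged weights = 75 + 132 + 155 + 287 = 649.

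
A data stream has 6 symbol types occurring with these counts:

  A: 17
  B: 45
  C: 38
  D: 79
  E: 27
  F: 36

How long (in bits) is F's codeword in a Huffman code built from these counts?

3

Build the tree from the bottom:
merge A(17) and E(27): 44
merge F(36) and C(38): 74
merge 44 and B(45): 89
merge 74 and D(79): 153
merge 89 and 153: 242
The subtree containing F is merged 3 times, so code length = 3.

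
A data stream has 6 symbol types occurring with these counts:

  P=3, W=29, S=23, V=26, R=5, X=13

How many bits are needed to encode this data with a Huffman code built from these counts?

227

Build the Huffman tree bottom-up:
merge P(3) and R(5): 8
merge 8 and X(13): 21
merge 21 and S(23): 44
merge V(26) and W(29): 55
merge 44 and 55: 99
The encoded length is the sum of every internal node's weight: 8 + 21 + 44 + 55 + 99 = 227 bits.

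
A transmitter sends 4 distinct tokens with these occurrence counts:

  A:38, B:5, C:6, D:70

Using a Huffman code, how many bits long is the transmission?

179

Build the Huffman tree bottom-up:
merge B(5) and C(6): 11
merge 11 and A(38): 49
merge 49 and D(70): 119
Total encoded bits = sum of merged weights = 11 + 49 + 119 = 179.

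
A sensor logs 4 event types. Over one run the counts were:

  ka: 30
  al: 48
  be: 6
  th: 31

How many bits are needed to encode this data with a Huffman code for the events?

218

Merge the two smallest weights repeatedly:
merge be(6) and ka(30): 36
merge th(31) and 36: 67
merge al(48) and 67: 115
Each symbol's bit-cost is frequency × depth; summing gives 218 bits (equivalently 36 + 67 + 115).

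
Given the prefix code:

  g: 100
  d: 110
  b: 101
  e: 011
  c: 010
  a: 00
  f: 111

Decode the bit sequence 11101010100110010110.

fcbadcd

Read left to right; each codeword is recognised as soon as it completes (prefix code):
  111→f | 010→c | 101→b | 00→a | 110→d | 010→c | 110→d
Decoded message: fcbadcd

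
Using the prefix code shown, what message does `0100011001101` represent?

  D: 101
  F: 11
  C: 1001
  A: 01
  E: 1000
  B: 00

Read left to right; each codeword is recognised as soon as it completes (prefix code):
  01→A | 00→B | 01→A | 1001→C | 101→D
Decoded message: ABACD

ABACD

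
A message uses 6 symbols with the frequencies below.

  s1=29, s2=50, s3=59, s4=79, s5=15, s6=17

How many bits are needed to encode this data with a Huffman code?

591

Greedily combine the two least-frequent nodes:
s5(15) + s6(17) → 32
s1(29) + 32 → 61
s2(50) + s3(59) → 109
61 + s4(79) → 140
109 + 140 → 249
The encoded length is the sum of every internal node's weight: 32 + 61 + 109 + 140 + 249 = 591 bits.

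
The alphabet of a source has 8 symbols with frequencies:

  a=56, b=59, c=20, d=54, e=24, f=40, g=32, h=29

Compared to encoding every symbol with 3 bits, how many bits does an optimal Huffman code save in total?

Fixed-length: 3 bits × 314 symbols = 942 bits.
Huffman merges:
combine c(20), e(24) → 44
combine h(29), g(32) → 61
combine f(40), 44 → 84
combine d(54), a(56) → 110
combine b(59), 61 → 120
combine 84, 110 → 194
combine 120, 194 → 314
Huffman total = 44 + 61 + 84 + 110 + 120 + 194 + 314 = 927 bits.
Saving = 942 − 927 = 15 bits.

15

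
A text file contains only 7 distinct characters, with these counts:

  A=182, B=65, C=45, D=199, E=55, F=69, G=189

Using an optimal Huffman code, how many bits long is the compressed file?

2076

Merge the two smallest weights repeatedly:
merge C(45) and E(55): 100
merge B(65) and F(69): 134
merge 100 and 134: 234
merge A(182) and G(189): 371
merge D(199) and 234: 433
merge 371 and 433: 804
Total encoded bits = sum of merged weights = 100 + 134 + 234 + 371 + 433 + 804 = 2076.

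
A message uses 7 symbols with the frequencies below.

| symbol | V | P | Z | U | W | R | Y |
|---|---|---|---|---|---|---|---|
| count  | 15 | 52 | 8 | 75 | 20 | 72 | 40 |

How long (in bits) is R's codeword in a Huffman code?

2

Repeatedly merge the two smallest:
combine Z(8), V(15) → 23
combine W(20), 23 → 43
combine Y(40), 43 → 83
combine P(52), R(72) → 124
combine U(75), 83 → 158
combine 124, 158 → 282
R's leaf is at depth 2, giving a 2-bit codeword.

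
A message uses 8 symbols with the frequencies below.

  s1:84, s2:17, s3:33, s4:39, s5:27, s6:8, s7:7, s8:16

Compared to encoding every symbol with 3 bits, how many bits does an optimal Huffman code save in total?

Fixed-length: 3 bits × 231 symbols = 693 bits.
Huffman merges:
s7(7) + s6(8) → 15
15 + s8(16) → 31
s2(17) + s5(27) → 44
31 + s3(33) → 64
s4(39) + 44 → 83
64 + 83 → 147
s1(84) + 147 → 231
Huffman total = 15 + 31 + 44 + 64 + 83 + 147 + 231 = 615 bits.
Saving = 693 − 615 = 78 bits.

78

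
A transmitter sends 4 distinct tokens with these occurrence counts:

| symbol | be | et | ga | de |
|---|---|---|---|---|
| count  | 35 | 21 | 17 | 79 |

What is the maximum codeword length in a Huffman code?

Merge the two lowest-weight nodes at each step:
combine ga(17), et(21) → 38
combine be(35), 38 → 73
combine 73, de(79) → 152
The rarest symbols sit at the bottom; the longest codeword is 3 bits.

3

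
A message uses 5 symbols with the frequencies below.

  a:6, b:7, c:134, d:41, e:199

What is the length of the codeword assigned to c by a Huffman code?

2

Build the tree from the bottom:
a(6) + b(7) → 13
13 + d(41) → 54
54 + c(134) → 188
188 + e(199) → 387
c's leaf is at depth 2, giving a 2-bit codeword.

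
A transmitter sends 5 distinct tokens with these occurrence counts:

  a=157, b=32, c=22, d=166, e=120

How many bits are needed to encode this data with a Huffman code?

Greedily combine the two least-frequent nodes:
combine c(22), b(32) → 54
combine 54, e(120) → 174
combine a(157), d(166) → 323
combine 174, 323 → 497
Total encoded bits = sum of merged weights = 54 + 174 + 323 + 497 = 1048.

1048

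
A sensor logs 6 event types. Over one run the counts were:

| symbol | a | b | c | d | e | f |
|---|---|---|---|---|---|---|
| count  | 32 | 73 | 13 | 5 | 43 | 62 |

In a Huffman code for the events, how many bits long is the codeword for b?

2

Huffman merges, smallest pair first:
combine d(5), c(13) → 18
combine 18, a(32) → 50
combine e(43), 50 → 93
combine f(62), b(73) → 135
combine 93, 135 → 228
b's leaf is at depth 2, giving a 2-bit codeword.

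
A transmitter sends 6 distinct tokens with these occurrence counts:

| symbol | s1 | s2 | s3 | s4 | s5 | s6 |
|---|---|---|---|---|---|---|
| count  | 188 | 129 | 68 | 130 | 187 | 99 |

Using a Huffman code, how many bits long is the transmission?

2028

Greedily combine the two least-frequent nodes:
s3(68) + s6(99) → 167
s2(129) + s4(130) → 259
167 + s5(187) → 354
s1(188) + 259 → 447
354 + 447 → 801
Total encoded bits = sum of merged weights = 167 + 259 + 354 + 447 + 801 = 2028.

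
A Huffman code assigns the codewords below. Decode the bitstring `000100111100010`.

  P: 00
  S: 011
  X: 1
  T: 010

Read left to right; each codeword is recognised as soon as it completes (prefix code):
  00→P | 010→T | 011→S | 1→X | 1→X | 00→P | 010→T
Decoded message: PTSXXPT

PTSXXPT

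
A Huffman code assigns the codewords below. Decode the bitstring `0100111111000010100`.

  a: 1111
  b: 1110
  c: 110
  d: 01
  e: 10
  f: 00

dfacfddf

Read left to right; each codeword is recognised as soon as it completes (prefix code):
  01→d | 00→f | 1111→a | 110→c | 00→f | 01→d | 01→d | 00→f
Decoded message: dfacfddf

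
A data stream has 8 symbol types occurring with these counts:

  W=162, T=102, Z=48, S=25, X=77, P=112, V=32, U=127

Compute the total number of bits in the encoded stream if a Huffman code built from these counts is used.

1928

Merge the two smallest weights repeatedly:
merge S(25) and V(32): 57
merge Z(48) and 57: 105
merge X(77) and T(102): 179
merge 105 and P(112): 217
merge U(127) and W(162): 289
merge 179 and 217: 396
merge 289 and 396: 685
Total encoded bits = sum of merged weights = 57 + 105 + 179 + 217 + 289 + 396 + 685 = 1928.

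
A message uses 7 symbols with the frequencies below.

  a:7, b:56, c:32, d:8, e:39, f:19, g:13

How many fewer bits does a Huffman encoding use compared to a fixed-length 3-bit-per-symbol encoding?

Fixed-length: 3 bits × 174 symbols = 522 bits.
Huffman merges:
merge a(7) and d(8): 15
merge g(13) and 15: 28
merge f(19) and 28: 47
merge c(32) and e(39): 71
merge 47 and b(56): 103
merge 71 and 103: 174
Huffman total = 15 + 28 + 47 + 71 + 103 + 174 = 438 bits.
Saving = 522 − 438 = 84 bits.

84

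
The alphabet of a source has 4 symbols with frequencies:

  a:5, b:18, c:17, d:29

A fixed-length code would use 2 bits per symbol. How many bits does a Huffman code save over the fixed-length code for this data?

7

Fixed-length: 2 bits × 69 symbols = 138 bits.
Huffman merges:
a(5) + c(17) → 22
b(18) + 22 → 40
d(29) + 40 → 69
Huffman total = 22 + 40 + 69 = 131 bits.
Saving = 138 − 131 = 7 bits.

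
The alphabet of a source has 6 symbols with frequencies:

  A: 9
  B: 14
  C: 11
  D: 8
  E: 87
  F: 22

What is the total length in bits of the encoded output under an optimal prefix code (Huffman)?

296

Build the Huffman tree bottom-up:
combine D(8), A(9) → 17
combine C(11), B(14) → 25
combine 17, F(22) → 39
combine 25, 39 → 64
combine 64, E(87) → 151
The encoded length is the sum of every internal node's weight: 17 + 25 + 39 + 64 + 151 = 296 bits.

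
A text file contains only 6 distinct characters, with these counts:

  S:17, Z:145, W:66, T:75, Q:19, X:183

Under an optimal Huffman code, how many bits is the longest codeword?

5

Merge the two lowest-weight nodes at each step:
combine S(17), Q(19) → 36
combine 36, W(66) → 102
combine T(75), 102 → 177
combine Z(145), 177 → 322
combine X(183), 322 → 505
The rarest symbols sit at the bottom; the longest codeword is 5 bits.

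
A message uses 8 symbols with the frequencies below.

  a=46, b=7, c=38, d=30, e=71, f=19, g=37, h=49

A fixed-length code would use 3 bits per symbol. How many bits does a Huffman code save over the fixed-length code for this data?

Fixed-length: 3 bits × 297 symbols = 891 bits.
Huffman merges:
combine b(7), f(19) → 26
combine 26, d(30) → 56
combine g(37), c(38) → 75
combine a(46), h(49) → 95
combine 56, e(71) → 127
combine 75, 95 → 170
combine 127, 170 → 297
Huffman total = 26 + 56 + 75 + 95 + 127 + 170 + 297 = 846 bits.
Saving = 891 − 846 = 45 bits.

45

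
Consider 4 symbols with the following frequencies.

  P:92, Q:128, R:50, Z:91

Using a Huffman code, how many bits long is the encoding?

Build the Huffman tree bottom-up:
R(50) + Z(91) → 141
P(92) + Q(128) → 220
141 + 220 → 361
Each symbol's bit-cost is frequency × depth; summing gives 722 bits (equivalently 141 + 220 + 361).

722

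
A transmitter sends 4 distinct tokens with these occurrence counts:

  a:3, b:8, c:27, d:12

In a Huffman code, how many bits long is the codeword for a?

Build the tree from the bottom:
a(3) + b(8) → 11
11 + d(12) → 23
23 + c(27) → 50
a's leaf is at depth 3, giving a 3-bit codeword.

3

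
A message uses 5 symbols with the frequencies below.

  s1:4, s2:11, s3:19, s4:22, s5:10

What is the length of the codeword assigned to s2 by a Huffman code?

Build the tree from the bottom:
s1(4) + s5(10) → 14
s2(11) + 14 → 25
s3(19) + s4(22) → 41
25 + 41 → 66
s2's leaf is at depth 2, giving a 2-bit codeword.

2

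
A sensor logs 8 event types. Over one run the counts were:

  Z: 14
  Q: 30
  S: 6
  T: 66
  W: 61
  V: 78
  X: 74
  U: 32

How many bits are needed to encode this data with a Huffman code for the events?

1001

Build the Huffman tree bottom-up:
combine S(6), Z(14) → 20
combine 20, Q(30) → 50
combine U(32), 50 → 82
combine W(61), T(66) → 127
combine X(74), V(78) → 152
combine 82, 127 → 209
combine 152, 209 → 361
Each symbol's bit-cost is frequency × depth; summing gives 1001 bits (equivalently 20 + 50 + 82 + 127 + 152 + 209 + 361).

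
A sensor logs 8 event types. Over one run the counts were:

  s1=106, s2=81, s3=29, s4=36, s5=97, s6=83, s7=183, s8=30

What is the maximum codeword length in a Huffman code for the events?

Merge the two lowest-weight nodes at each step:
merge s3(29) and s8(30): 59
merge s4(36) and 59: 95
merge s2(81) and s6(83): 164
merge 95 and s5(97): 192
merge s1(106) and 164: 270
merge s7(183) and 192: 375
merge 270 and 375: 645
Maximum depth reached is 5.

5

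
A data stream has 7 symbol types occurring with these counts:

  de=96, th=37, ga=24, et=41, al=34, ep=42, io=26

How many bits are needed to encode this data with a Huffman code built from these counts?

Merge the two smallest weights repeatedly:
ga(24) + io(26) → 50
al(34) + th(37) → 71
et(41) + ep(42) → 83
50 + 71 → 121
83 + de(96) → 179
121 + 179 → 300
Total encoded bits = sum of merged weights = 50 + 71 + 83 + 121 + 179 + 300 = 804.

804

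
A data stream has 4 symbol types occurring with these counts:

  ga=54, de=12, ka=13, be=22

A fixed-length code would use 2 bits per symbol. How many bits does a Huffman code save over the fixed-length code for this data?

Fixed-length: 2 bits × 101 symbols = 202 bits.
Huffman merges:
merge de(12) and ka(13): 25
merge be(22) and 25: 47
merge 47 and ga(54): 101
Huffman total = 25 + 47 + 101 = 173 bits.
Saving = 202 − 173 = 29 bits.

29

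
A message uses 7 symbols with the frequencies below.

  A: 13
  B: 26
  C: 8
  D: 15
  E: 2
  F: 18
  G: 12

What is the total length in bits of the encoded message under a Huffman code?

Greedily combine the two least-frequent nodes:
E(2) + C(8) → 10
10 + G(12) → 22
A(13) + D(15) → 28
F(18) + 22 → 40
B(26) + 28 → 54
40 + 54 → 94
Each symbol's bit-cost is frequency × depth; summing gives 248 bits (equivalently 10 + 22 + 28 + 40 + 54 + 94).

248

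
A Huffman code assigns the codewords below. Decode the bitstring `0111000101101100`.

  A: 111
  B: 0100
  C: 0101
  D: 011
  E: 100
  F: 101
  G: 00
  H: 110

Read left to right; each codeword is recognised as soon as it completes (prefix code):
  011→D | 100→E | 0101→C | 101→F | 100→E
Decoded message: DECFE

DECFE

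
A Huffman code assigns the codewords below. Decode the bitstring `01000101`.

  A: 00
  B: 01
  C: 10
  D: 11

Read left to right; each codeword is recognised as soon as it completes (prefix code):
  01→B | 00→A | 01→B | 01→B
Decoded message: BABB

BABB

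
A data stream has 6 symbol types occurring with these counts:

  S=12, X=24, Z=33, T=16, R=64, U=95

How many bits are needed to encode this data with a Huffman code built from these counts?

558

Build the Huffman tree bottom-up:
S(12) + T(16) → 28
X(24) + 28 → 52
Z(33) + 52 → 85
R(64) + 85 → 149
U(95) + 149 → 244
The encoded length is the sum of every internal node's weight: 28 + 52 + 85 + 149 + 244 = 558 bits.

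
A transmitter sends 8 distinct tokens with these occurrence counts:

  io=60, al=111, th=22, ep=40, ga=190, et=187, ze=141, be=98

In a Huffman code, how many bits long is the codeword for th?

5

Repeatedly merge the two smallest:
th(22) + ep(40) → 62
io(60) + 62 → 122
be(98) + al(111) → 209
122 + ze(141) → 263
et(187) + ga(190) → 377
209 + 263 → 472
377 + 472 → 849
The subtree containing th is merged 5 times, so code length = 5.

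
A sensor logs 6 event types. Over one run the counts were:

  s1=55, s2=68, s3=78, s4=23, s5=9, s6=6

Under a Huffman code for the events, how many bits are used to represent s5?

4

Build the tree from the bottom:
merge s6(6) and s5(9): 15
merge 15 and s4(23): 38
merge 38 and s1(55): 93
merge s2(68) and s3(78): 146
merge 93 and 146: 239
s5's leaf is at depth 4, giving a 4-bit codeword.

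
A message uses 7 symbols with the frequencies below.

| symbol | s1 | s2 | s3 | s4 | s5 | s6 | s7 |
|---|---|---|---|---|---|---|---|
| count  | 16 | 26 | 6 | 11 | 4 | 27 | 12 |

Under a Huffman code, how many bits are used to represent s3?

4

Huffman merges, smallest pair first:
s5(4) + s3(6) → 10
10 + s4(11) → 21
s7(12) + s1(16) → 28
21 + s2(26) → 47
s6(27) + 28 → 55
47 + 55 → 102
s3 sits 4 levels below the root, so its codeword is 4 bits.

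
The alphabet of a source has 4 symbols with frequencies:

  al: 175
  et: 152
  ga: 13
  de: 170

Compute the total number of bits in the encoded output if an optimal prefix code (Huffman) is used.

1010

Build the Huffman tree bottom-up:
ga(13) + et(152) → 165
165 + de(170) → 335
al(175) + 335 → 510
Total encoded bits = sum of merged weights = 165 + 335 + 510 = 1010.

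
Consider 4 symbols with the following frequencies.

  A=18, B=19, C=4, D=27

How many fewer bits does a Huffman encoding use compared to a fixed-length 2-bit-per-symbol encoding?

Fixed-length: 2 bits × 68 symbols = 136 bits.
Huffman merges:
combine C(4), A(18) → 22
combine B(19), 22 → 41
combine D(27), 41 → 68
Huffman total = 22 + 41 + 68 = 131 bits.
Saving = 136 − 131 = 5 bits.

5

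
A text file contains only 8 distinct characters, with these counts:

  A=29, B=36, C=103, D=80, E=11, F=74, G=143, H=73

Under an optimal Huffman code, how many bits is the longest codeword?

5

Merge the two lowest-weight nodes at each step:
combine E(11), A(29) → 40
combine B(36), 40 → 76
combine H(73), F(74) → 147
combine 76, D(80) → 156
combine C(103), G(143) → 246
combine 147, 156 → 303
combine 246, 303 → 549
Maximum depth reached is 5.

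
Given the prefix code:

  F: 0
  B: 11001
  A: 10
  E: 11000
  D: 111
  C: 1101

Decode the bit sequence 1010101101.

Read left to right; each codeword is recognised as soon as it completes (prefix code):
  10→A | 10→A | 10→A | 1101→C
Decoded message: AAAC

AAAC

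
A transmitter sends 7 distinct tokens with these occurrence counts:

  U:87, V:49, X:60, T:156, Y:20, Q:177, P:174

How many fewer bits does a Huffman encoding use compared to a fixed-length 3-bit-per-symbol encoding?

Fixed-length: 3 bits × 723 symbols = 2169 bits.
Huffman merges:
merge Y(20) and V(49): 69
merge X(60) and 69: 129
merge U(87) and 129: 216
merge T(156) and P(174): 330
merge Q(177) and 216: 393
merge 330 and 393: 723
Huffman total = 69 + 129 + 216 + 330 + 393 + 723 = 1860 bits.
Saving = 2169 − 1860 = 309 bits.

309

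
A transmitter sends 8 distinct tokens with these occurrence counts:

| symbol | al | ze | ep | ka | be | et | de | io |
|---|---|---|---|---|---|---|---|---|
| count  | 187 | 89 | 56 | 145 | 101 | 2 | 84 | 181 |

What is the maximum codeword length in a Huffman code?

5

Merge the two lowest-weight nodes at each step:
merge et(2) and ep(56): 58
merge 58 and de(84): 142
merge ze(89) and be(101): 190
merge 142 and ka(145): 287
merge io(181) and al(187): 368
merge 190 and 287: 477
merge 368 and 477: 845
The rarest symbols sit at the bottom; the longest codeword is 5 bits.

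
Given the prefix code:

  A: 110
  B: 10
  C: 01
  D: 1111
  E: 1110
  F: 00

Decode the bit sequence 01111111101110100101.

Read left to right; each codeword is recognised as soon as it completes (prefix code):
  01→C | 1111→D | 1110→E | 1110→E | 10→B | 01→C | 01→C
Decoded message: CDEEBCC

CDEEBCC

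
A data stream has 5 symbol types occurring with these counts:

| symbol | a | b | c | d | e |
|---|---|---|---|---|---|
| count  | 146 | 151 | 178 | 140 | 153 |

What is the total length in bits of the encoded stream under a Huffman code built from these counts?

1822

Build the Huffman tree bottom-up:
combine d(140), a(146) → 286
combine b(151), e(153) → 304
combine c(178), 286 → 464
combine 304, 464 → 768
The encoded length is the sum of every internal node's weight: 286 + 304 + 464 + 768 = 1822 bits.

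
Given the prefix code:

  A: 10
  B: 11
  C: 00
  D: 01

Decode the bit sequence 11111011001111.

Read left to right; each codeword is recognised as soon as it completes (prefix code):
  11→B | 11→B | 10→A | 11→B | 00→C | 11→B | 11→B
Decoded message: BBABCBB

BBABCBB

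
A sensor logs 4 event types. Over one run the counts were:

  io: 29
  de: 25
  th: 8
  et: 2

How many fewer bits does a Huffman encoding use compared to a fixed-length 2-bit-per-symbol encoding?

Fixed-length: 2 bits × 64 symbols = 128 bits.
Huffman merges:
combine et(2), th(8) → 10
combine 10, de(25) → 35
combine io(29), 35 → 64
Huffman total = 10 + 35 + 64 = 109 bits.
Saving = 128 − 109 = 19 bits.

19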